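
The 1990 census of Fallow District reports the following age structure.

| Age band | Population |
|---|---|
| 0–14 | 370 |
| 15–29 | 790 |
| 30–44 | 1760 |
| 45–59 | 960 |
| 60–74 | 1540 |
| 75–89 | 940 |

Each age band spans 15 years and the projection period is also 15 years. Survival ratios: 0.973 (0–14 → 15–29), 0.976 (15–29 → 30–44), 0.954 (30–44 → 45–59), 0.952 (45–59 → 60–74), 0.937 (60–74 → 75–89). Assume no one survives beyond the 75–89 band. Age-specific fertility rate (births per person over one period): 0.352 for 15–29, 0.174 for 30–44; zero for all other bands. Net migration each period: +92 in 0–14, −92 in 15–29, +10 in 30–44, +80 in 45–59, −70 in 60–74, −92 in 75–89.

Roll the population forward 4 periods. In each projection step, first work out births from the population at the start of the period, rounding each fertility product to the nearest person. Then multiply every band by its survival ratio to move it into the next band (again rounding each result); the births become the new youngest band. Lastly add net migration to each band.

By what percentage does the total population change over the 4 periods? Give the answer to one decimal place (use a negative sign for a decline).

-65.8

Call the bands 1 to 6, youngest first.
— Period 1 —
Births: 790 × 0.352 = 278 ; 1760 × 0.174 = 306 ⇒ total 584
Band 2: 370 × 0.973 = 360
Band 3: 790 × 0.976 = 771
Band 4: 1760 × 0.954 = 1679
Band 5: 960 × 0.952 = 914
Band 6: 1540 × 0.937 = 1443
Net migration: Band 1 + 92 → 676; Band 2 − 92 → 268; Band 3 + 10 → 781; Band 4 + 80 → 1759; Band 5 − 70 → 844; Band 6 − 92 → 1351
→ [676, 268, 781, 1759, 844, 1351]
— Period 2 —
Births: 268 × 0.352 = 94 ; 781 × 0.174 = 136 ⇒ total 230
Band 2: 676 × 0.973 = 658
Band 3: 268 × 0.976 = 262
Band 4: 781 × 0.954 = 745
Band 5: 1759 × 0.952 = 1675
Band 6: 844 × 0.937 = 791
Net migration: Band 1 + 92 → 322; Band 2 − 92 → 566; Band 3 + 10 → 272; Band 4 + 80 → 825; Band 5 − 70 → 1605; Band 6 − 92 → 699
→ [322, 566, 272, 825, 1605, 699]
— Period 3 —
Births: 566 × 0.352 = 199 ; 272 × 0.174 = 47 ⇒ total 246
Band 2: 322 × 0.973 = 313
Band 3: 566 × 0.976 = 552
Band 4: 272 × 0.954 = 259
Band 5: 825 × 0.952 = 785
Band 6: 1605 × 0.937 = 1504
Net migration: Band 1 + 92 → 338; Band 2 − 92 → 221; Band 3 + 10 → 562; Band 4 + 80 → 339; Band 5 − 70 → 715; Band 6 − 92 → 1412
→ [338, 221, 562, 339, 715, 1412]
— Period 4 —
Births: 221 × 0.352 = 78 ; 562 × 0.174 = 98 ⇒ total 176
Band 2: 338 × 0.973 = 329
Band 3: 221 × 0.976 = 216
Band 4: 562 × 0.954 = 536
Band 5: 339 × 0.952 = 323
Band 6: 715 × 0.937 = 670
Net migration: Band 1 + 92 → 268; Band 2 − 92 → 237; Band 3 + 10 → 226; Band 4 + 80 → 616; Band 5 − 70 → 253; Band 6 − 92 → 578
→ [268, 237, 226, 616, 253, 578]
Total: 6360 → 2178; change = -4182; percentage change = -65.8%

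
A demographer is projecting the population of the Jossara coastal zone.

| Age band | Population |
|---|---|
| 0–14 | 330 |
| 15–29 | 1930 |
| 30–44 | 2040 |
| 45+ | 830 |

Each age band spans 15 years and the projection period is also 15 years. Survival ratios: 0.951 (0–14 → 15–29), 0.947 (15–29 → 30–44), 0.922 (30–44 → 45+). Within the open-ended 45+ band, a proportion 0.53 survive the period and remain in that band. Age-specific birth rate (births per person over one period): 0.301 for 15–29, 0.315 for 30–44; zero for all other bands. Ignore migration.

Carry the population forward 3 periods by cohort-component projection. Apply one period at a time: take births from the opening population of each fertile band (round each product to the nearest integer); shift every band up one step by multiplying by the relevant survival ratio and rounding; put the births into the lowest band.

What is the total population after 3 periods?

4003

After projecting period 1:
Births: 1930 × 0.301 = 581, 2040 × 0.315 = 643 ⇒ total 1224
15–29: 330 × 0.951 = 314
30–44: 1930 × 0.947 = 1828
45+: 2040 × 0.922 + 830 × 0.53 = 1881 + 440 = 2321
→ [1224, 314, 1828, 2321]
After projecting period 2:
Births: 314 × 0.301 = 95, 1828 × 0.315 = 576 ⇒ total 671
15–29: 1224 × 0.951 = 1164
30–44: 314 × 0.947 = 297
45+: 1828 × 0.922 + 2321 × 0.53 = 1685 + 1230 = 2915
→ [671, 1164, 297, 2915]
After projecting period 3:
Births: 1164 × 0.301 = 350, 297 × 0.315 = 94 ⇒ total 444
15–29: 671 × 0.951 = 638
30–44: 1164 × 0.947 = 1102
45+: 297 × 0.922 + 2915 × 0.53 = 274 + 1545 = 1819
→ [444, 638, 1102, 1819]
Total after period 3: 444 + 638 + 1102 + 1819 = 4003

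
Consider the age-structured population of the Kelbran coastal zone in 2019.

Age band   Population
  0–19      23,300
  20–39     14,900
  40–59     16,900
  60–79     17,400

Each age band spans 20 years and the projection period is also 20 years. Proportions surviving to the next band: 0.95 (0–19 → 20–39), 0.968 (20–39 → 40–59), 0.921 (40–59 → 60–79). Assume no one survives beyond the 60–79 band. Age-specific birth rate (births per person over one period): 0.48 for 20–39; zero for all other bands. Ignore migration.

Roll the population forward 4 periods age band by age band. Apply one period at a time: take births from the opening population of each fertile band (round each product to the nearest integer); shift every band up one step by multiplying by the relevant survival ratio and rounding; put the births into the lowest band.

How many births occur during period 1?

Let band 1 be 0–19 through band 4 = 60–79.
[period 1]
Births: 14900 × 0.48 = 7152
Band 2: 23300 × 0.95 = 22135
Band 3: 14900 × 0.968 = 14423
Band 4: 16900 × 0.921 = 15565
End of period: [7152, 22135, 14423, 15565]

7152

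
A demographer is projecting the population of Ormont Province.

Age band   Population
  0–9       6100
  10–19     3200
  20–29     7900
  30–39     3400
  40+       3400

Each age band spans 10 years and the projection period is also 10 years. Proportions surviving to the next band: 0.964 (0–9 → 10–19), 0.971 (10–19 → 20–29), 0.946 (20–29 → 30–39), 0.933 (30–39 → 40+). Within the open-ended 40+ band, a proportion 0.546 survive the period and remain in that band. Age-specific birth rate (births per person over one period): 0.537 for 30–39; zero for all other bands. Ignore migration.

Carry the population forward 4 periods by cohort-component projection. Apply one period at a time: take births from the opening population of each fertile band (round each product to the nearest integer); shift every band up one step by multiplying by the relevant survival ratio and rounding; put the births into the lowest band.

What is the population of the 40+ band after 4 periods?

— Period 1 —
Births: 3400 × 0.537 = 1826
10–19: 6100 × 0.964 = 5880
20–29: 3200 × 0.971 = 3107
30–39: 7900 × 0.946 = 7473
40+: 3400 × 0.933 + 3400 × 0.546 = 3172 + 1856 = 5028
→ [1826, 5880, 3107, 7473, 5028]
— Period 2 —
Births: 7473 × 0.537 = 4013
10–19: 1826 × 0.964 = 1760
20–29: 5880 × 0.971 = 5709
30–39: 3107 × 0.946 = 2939
40+: 7473 × 0.933 + 5028 × 0.546 = 6972 + 2745 = 9717
→ [4013, 1760, 5709, 2939, 9717]
— Period 3 —
Births: 2939 × 0.537 = 1578
10–19: 4013 × 0.964 = 3869
20–29: 1760 × 0.971 = 1709
30–39: 5709 × 0.946 = 5401
40+: 2939 × 0.933 + 9717 × 0.546 = 2742 + 5305 = 8047
→ [1578, 3869, 1709, 5401, 8047]
— Period 4 —
Births: 5401 × 0.537 = 2900
10–19: 1578 × 0.964 = 1521
20–29: 3869 × 0.971 = 3757
30–39: 1709 × 0.946 = 1617
40+: 5401 × 0.933 + 8047 × 0.546 = 5039 + 4394 = 9433
→ [2900, 1521, 3757, 1617, 9433]

9433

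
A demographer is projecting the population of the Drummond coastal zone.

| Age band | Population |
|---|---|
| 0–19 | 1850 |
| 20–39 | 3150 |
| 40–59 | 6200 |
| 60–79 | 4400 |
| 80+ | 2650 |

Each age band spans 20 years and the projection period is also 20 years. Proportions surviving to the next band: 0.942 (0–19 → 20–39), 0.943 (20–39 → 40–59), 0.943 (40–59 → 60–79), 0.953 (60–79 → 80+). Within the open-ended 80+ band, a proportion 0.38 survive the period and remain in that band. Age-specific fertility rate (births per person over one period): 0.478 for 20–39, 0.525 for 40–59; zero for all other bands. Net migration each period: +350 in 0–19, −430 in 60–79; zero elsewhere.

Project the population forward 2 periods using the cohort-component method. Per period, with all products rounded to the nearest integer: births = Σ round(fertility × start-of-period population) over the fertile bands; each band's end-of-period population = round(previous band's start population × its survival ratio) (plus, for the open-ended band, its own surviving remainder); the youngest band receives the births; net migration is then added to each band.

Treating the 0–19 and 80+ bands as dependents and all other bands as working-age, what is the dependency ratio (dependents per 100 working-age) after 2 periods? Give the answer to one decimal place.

111.9

After projecting period 1:
Births: 3150 * 0.478 = 1506 ; 6200 * 0.525 = 3255 — total 4761
20–39: 1850 * 0.942 = 1743
40–59: 3150 * 0.943 = 2970
60–79: 6200 * 0.943 = 5847
80+: 4400 * 0.953 + 2650 * 0.38 = 4193 + 1007 = 5200
Net migration: 0–19 + 350 → 5111; 60–79 − 430 → 5417
→ [5111, 1743, 2970, 5417, 5200]
After projecting period 2:
Births: 1743 * 0.478 = 833 ; 2970 * 0.525 = 1559 — total 2392
20–39: 5111 * 0.942 = 4815
40–59: 1743 * 0.943 = 1644
60–79: 2970 * 0.943 = 2801
80+: 5417 * 0.953 + 5200 * 0.38 = 5162 + 1976 = 7138
Net migration: 0–19 + 350 → 2742; 60–79 − 430 → 2371
→ [2742, 4815, 1644, 2371, 7138]
Dependents (band 0–19 + band 80+) = 2742 + 7138 = 9880; working-age = 8830; ratio = 9880/8830 × 100 = 111.9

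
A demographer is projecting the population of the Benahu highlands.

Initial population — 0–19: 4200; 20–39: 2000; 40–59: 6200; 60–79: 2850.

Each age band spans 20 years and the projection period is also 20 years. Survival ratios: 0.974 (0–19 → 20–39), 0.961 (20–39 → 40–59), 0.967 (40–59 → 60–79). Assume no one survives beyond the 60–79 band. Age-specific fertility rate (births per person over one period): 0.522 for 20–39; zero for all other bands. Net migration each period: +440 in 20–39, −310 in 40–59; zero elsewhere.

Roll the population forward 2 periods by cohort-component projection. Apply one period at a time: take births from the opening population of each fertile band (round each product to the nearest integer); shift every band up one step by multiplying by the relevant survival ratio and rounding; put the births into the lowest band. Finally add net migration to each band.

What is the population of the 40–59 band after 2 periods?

Period 1.
Births: 2000 × 0.522 = 1044
20–39: 4200 × 0.974 = 4091
40–59: 2000 × 0.961 = 1922
60–79: 6200 × 0.967 = 5995
Net migration: 20–39 + 440 → 4531; 40–59 − 310 → 1612
End of period: [1044, 4531, 1612, 5995]
Period 2.
Births: 4531 × 0.522 = 2365
20–39: 1044 × 0.974 = 1017
40–59: 4531 × 0.961 = 4354
60–79: 1612 × 0.967 = 1559
Net migration: 20–39 + 440 → 1457; 40–59 − 310 → 4044
End of period: [2365, 1457, 4044, 1559]

4044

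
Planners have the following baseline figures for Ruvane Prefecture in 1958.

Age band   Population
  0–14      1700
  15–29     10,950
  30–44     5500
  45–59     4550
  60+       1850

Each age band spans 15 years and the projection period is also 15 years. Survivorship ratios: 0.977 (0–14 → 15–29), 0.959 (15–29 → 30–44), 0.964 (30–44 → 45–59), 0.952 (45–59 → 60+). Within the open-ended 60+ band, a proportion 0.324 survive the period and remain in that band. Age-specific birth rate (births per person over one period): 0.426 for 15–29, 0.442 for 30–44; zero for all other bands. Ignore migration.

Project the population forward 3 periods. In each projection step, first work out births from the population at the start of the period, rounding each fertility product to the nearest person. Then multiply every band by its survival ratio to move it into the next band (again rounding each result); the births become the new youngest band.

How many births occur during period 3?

3657

(Bands numbered youngest = 1 to oldest = 5.)
After projecting period 1:
Births: 10950 × 0.426 = 4665 ; 5500 × 0.442 = 2431 → total 7096
Band 2: 1700 × 0.977 = 1661
Band 3: 10950 × 0.959 = 10501
Band 4: 5500 × 0.964 = 5302
Band 5: 4550 × 0.952 + 1850 × 0.324 = 4332 + 599 = 4931
Population now: 0–14=7096, 15–29=1661, 30–44=10501, 45–59=5302, 60+=4931
After projecting period 2:
Births: 1661 × 0.426 = 708 ; 10501 × 0.442 = 4641 → total 5349
Band 2: 7096 × 0.977 = 6933
Band 3: 1661 × 0.959 = 1593
Band 4: 10501 × 0.964 = 10123
Band 5: 5302 × 0.952 + 4931 × 0.324 = 5048 + 1598 = 6646
Population now: 0–14=5349, 15–29=6933, 30–44=1593, 45–59=10123, 60+=6646
After projecting period 3:
Births: 6933 × 0.426 = 2953 ; 1593 × 0.442 = 704 → total 3657
Band 2: 5349 × 0.977 = 5226
Band 3: 6933 × 0.959 = 6649
Band 4: 1593 × 0.964 = 1536
Band 5: 10123 × 0.952 + 6646 × 0.324 = 9637 + 2153 = 11790
Population now: 0–14=3657, 15–29=5226, 30–44=6649, 45–59=1536, 60+=11790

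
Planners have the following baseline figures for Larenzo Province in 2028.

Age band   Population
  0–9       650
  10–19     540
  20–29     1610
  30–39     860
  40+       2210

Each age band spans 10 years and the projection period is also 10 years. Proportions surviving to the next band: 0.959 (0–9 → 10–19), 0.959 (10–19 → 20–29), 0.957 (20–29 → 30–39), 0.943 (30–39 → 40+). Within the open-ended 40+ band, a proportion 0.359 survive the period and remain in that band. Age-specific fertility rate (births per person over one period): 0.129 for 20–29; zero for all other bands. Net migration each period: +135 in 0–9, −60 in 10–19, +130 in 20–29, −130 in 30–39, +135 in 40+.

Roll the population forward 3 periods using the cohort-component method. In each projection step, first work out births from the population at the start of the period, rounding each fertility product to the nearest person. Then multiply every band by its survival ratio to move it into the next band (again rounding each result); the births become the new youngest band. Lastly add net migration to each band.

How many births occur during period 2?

Call the groups 1 to 5, youngest first.
Period 1.
Births: 1610 * 0.129 = 208
Group 2: 650 * 0.959 = 623
Group 3: 540 * 0.959 = 518
Group 4: 1610 * 0.957 = 1541
Group 5: 860 * 0.943 + 2210 * 0.359 = 811 + 793 = 1604
Net migration: Group 1 + 135 → 343; Group 2 − 60 → 563; Group 3 + 130 → 648; Group 4 − 130 → 1411; Group 5 + 135 → 1739
Population now: 0–9=343, 10–19=563, 20–29=648, 30–39=1411, 40+=1739
Period 2.
Births: 648 * 0.129 = 84
Group 2: 343 * 0.959 = 329
Group 3: 563 * 0.959 = 540
Group 4: 648 * 0.957 = 620
Group 5: 1411 * 0.943 + 1739 * 0.359 = 1331 + 624 = 1955
Net migration: Group 1 + 135 → 219; Group 2 − 60 → 269; Group 3 + 130 → 670; Group 4 − 130 → 490; Group 5 + 135 → 2090
Population now: 0–9=219, 10–19=269, 20–29=670, 30–39=490, 40+=2090

84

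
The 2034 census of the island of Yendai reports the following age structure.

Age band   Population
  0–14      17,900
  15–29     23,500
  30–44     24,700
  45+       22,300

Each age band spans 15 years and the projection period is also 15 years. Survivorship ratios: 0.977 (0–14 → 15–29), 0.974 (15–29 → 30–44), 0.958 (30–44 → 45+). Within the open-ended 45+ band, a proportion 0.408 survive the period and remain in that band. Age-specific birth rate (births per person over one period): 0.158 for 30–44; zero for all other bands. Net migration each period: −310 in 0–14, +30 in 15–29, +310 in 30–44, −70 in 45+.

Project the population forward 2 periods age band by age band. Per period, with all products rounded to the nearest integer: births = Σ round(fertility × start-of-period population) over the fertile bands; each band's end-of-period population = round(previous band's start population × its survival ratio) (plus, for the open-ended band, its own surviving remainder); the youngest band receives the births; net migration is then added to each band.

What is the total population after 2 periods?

Period 1:
Births: 24700 × 0.158 = 3903
15–29: 17900 × 0.977 = 17488
30–44: 23500 × 0.974 = 22889
45+: 24700 × 0.958 + 22300 × 0.408 = 23663 + 9098 = 32761
Net migration: 0–14 − 310 → 3593; 15–29 + 30 → 17518; 30–44 + 310 → 23199; 45+ − 70 → 32691
Giving 3593 / 17518 / 23199 / 32691.
Period 2:
Births: 23199 × 0.158 = 3665
15–29: 3593 × 0.977 = 3510
30–44: 17518 × 0.974 = 17063
45+: 23199 × 0.958 + 32691 × 0.408 = 22225 + 13338 = 35563
Net migration: 0–14 − 310 → 3355; 15–29 + 30 → 3540; 30–44 + 310 → 17373; 45+ − 70 → 35493
Giving 3355 / 3540 / 17373 / 35493.
Total after period 2: 3355 + 3540 + 17373 + 35493 = 59761

59761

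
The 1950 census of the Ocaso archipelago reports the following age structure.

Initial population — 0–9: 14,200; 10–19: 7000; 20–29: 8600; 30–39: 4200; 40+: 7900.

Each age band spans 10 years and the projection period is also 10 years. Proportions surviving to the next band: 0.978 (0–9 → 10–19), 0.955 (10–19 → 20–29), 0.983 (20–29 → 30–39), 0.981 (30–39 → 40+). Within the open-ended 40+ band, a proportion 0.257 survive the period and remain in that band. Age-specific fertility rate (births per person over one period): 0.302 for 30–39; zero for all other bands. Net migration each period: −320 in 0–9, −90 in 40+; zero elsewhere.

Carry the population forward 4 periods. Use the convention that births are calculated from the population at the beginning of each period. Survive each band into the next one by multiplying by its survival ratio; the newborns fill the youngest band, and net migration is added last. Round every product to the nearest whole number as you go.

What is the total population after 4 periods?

Period 1:
Births: 4200 × 0.302 = 1268
10–19: 14200 × 0.978 = 13888
20–29: 7000 × 0.955 = 6685
30–39: 8600 × 0.983 = 8454
40+: 4200 × 0.981 + 7900 × 0.257 = 4120 + 2030 = 6150
Net migration: 0–9 − 320 → 948; 40+ − 90 → 6060
End of period: [948, 13888, 6685, 8454, 6060]
Period 2:
Births: 8454 × 0.302 = 2553
10–19: 948 × 0.978 = 927
20–29: 13888 × 0.955 = 13263
30–39: 6685 × 0.983 = 6571
40+: 8454 × 0.981 + 6060 × 0.257 = 8293 + 1557 = 9850
Net migration: 0–9 − 320 → 2233; 40+ − 90 → 9760
End of period: [2233, 927, 13263, 6571, 9760]
Period 3:
Births: 6571 × 0.302 = 1984
10–19: 2233 × 0.978 = 2184
20–29: 927 × 0.955 = 885
30–39: 13263 × 0.983 = 13038
40+: 6571 × 0.981 + 9760 × 0.257 = 6446 + 2508 = 8954
Net migration: 0–9 − 320 → 1664; 40+ − 90 → 8864
End of period: [1664, 2184, 885, 13038, 8864]
Period 4:
Births: 13038 × 0.302 = 3937
10–19: 1664 × 0.978 = 1627
20–29: 2184 × 0.955 = 2086
30–39: 885 × 0.983 = 870
40+: 13038 × 0.981 + 8864 × 0.257 = 12790 + 2278 = 15068
Net migration: 0–9 − 320 → 3617; 40+ − 90 → 14978
End of period: [3617, 1627, 2086, 870, 14978]
Total after period 4: 3617 + 1627 + 2086 + 870 + 14978 = 23178

23178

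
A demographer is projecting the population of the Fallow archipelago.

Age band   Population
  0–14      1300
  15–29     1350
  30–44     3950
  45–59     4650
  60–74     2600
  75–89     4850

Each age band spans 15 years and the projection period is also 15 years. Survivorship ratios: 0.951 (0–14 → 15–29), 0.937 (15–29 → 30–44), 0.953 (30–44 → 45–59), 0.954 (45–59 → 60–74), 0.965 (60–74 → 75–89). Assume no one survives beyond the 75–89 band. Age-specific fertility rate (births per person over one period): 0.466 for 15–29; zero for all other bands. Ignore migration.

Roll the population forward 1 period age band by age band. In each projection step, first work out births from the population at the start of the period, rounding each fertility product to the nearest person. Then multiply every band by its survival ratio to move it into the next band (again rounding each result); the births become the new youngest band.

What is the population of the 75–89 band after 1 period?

Period 1:
Births: 1350 × 0.466 = 629
15–29: 1300 × 0.951 = 1236
30–44: 1350 × 0.937 = 1265
45–59: 3950 × 0.953 = 3764
60–74: 4650 × 0.954 = 4436
75–89: 2600 × 0.965 = 2509
Population now: 0–14=629, 15–29=1236, 30–44=1265, 45–59=3764, 60–74=4436, 75–89=2509

2509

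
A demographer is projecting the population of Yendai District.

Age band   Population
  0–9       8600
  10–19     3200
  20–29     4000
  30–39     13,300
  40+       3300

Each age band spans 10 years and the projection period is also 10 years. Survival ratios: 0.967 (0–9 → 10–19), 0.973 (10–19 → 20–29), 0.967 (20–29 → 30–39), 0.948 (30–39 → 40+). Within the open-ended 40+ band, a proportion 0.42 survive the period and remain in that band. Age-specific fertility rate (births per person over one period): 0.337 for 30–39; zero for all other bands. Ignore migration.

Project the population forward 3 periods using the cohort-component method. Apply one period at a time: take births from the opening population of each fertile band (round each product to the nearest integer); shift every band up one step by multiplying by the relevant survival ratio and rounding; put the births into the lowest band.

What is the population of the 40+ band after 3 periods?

Let band 1 be 0–9 through band 5 = 40+.
After projecting period 1:
Births: 13300 × 0.337 = 4482
Band 2: 8600 × 0.967 = 8316
Band 3: 3200 × 0.973 = 3114
Band 4: 4000 × 0.967 = 3868
Band 5: 13300 × 0.948 + 3300 × 0.42 = 12608 + 1386 = 13994
→ [4482, 8316, 3114, 3868, 13994]
After projecting period 2:
Births: 3868 × 0.337 = 1304
Band 2: 4482 × 0.967 = 4334
Band 3: 8316 × 0.973 = 8091
Band 4: 3114 × 0.967 = 3011
Band 5: 3868 × 0.948 + 13994 × 0.42 = 3667 + 5877 = 9544
→ [1304, 4334, 8091, 3011, 9544]
After projecting period 3:
Births: 3011 × 0.337 = 1015
Band 2: 1304 × 0.967 = 1261
Band 3: 4334 × 0.973 = 4217
Band 4: 8091 × 0.967 = 7824
Band 5: 3011 × 0.948 + 9544 × 0.42 = 2854 + 4008 = 6862
→ [1015, 1261, 4217, 7824, 6862]

6862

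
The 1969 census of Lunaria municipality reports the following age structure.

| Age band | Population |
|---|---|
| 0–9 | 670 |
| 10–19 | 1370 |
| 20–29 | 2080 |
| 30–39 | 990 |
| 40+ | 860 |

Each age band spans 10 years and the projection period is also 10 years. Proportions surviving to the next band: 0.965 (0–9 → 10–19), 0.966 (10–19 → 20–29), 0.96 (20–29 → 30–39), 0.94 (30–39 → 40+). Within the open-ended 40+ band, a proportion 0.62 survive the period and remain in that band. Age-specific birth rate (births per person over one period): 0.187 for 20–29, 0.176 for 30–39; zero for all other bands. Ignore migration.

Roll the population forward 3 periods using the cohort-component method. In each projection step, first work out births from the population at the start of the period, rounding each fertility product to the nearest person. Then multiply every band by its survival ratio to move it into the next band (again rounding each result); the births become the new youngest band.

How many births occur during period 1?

(Groups numbered youngest = 1 to oldest = 5.)
After projecting period 1:
Births: 2080 * 0.187 = 389 ; 990 * 0.176 = 174 — total 563
Group 2: 670 * 0.965 = 647
Group 3: 1370 * 0.966 = 1323
Group 4: 2080 * 0.96 = 1997
Group 5: 990 * 0.94 + 860 * 0.62 = 931 + 533 = 1464
Giving 563 / 647 / 1323 / 1997 / 1464.

563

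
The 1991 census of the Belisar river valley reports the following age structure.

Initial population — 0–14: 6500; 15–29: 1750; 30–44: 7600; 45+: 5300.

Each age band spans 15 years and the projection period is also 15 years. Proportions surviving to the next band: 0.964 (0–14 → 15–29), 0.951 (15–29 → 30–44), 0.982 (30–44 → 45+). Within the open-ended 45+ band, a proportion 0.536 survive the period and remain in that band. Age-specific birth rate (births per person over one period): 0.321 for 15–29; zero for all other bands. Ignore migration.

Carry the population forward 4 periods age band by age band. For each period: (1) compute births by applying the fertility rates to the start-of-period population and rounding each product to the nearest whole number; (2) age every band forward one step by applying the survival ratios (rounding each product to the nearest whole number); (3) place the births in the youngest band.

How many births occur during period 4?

622

Numbering the groups 1..4 from youngest to oldest:
After projecting period 1:
Births: 1750 × 0.321 = 562
Group 2: 6500 × 0.964 = 6266
Group 3: 1750 × 0.951 = 1664
Group 4: 7600 × 0.982 + 5300 × 0.536 = 7463 + 2841 = 10304
→ [562, 6266, 1664, 10304]
After projecting period 2:
Births: 6266 × 0.321 = 2011
Group 2: 562 × 0.964 = 542
Group 3: 6266 × 0.951 = 5959
Group 4: 1664 × 0.982 + 10304 × 0.536 = 1634 + 5523 = 7157
→ [2011, 542, 5959, 7157]
After projecting period 3:
Births: 542 × 0.321 = 174
Group 2: 2011 × 0.964 = 1939
Group 3: 542 × 0.951 = 515
Group 4: 5959 × 0.982 + 7157 × 0.536 = 5852 + 3836 = 9688
→ [174, 1939, 515, 9688]
After projecting period 4:
Births: 1939 × 0.321 = 622
Group 2: 174 × 0.964 = 168
Group 3: 1939 × 0.951 = 1844
Group 4: 515 × 0.982 + 9688 × 0.536 = 506 + 5193 = 5699
→ [622, 168, 1844, 5699]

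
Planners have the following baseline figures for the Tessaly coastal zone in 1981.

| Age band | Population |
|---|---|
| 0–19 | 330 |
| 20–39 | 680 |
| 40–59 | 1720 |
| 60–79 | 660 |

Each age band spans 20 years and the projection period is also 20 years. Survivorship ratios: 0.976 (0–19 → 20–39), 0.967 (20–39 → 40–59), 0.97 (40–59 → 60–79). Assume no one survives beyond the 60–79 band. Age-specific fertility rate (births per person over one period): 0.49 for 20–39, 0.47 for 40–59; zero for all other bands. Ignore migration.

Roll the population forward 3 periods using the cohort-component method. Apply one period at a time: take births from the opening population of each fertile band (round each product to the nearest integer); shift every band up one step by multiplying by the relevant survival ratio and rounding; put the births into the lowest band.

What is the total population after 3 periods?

2527

Period 1:
Births: 680 * 0.49 = 333, 1720 * 0.47 = 808 — total 1141
20–39: 330 * 0.976 = 322
40–59: 680 * 0.967 = 658
60–79: 1720 * 0.97 = 1668
Population now: 0–19=1141, 20–39=322, 40–59=658, 60–79=1668
Period 2:
Births: 322 * 0.49 = 158, 658 * 0.47 = 309 — total 467
20–39: 1141 * 0.976 = 1114
40–59: 322 * 0.967 = 311
60–79: 658 * 0.97 = 638
Population now: 0–19=467, 20–39=1114, 40–59=311, 60–79=638
Period 3:
Births: 1114 * 0.49 = 546, 311 * 0.47 = 146 — total 692
20–39: 467 * 0.976 = 456
40–59: 1114 * 0.967 = 1077
60–79: 311 * 0.97 = 302
Population now: 0–19=692, 20–39=456, 40–59=1077, 60–79=302
Total after period 3: 692 + 456 + 1077 + 302 = 2527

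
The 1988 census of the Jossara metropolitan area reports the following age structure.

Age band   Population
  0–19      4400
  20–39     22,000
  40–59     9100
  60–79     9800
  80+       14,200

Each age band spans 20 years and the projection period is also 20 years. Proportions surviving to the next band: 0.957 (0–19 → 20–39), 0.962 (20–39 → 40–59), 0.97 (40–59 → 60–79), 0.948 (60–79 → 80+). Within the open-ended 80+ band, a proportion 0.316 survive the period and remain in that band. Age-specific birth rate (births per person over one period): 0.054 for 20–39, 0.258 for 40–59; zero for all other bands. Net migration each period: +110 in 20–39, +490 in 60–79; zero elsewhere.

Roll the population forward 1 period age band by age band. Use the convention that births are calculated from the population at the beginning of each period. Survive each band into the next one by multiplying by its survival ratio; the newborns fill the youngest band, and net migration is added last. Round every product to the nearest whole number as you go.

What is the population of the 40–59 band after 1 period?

21164

Let band 1 be 0–19 through band 5 = 80+.
Period 1.
Births: 22000 × 0.054 = 1188  |  9100 × 0.258 = 2348 → total 3536
Band 2: 4400 × 0.957 = 4211
Band 3: 22000 × 0.962 = 21164
Band 4: 9100 × 0.97 = 8827
Band 5: 9800 × 0.948 + 14200 × 0.316 = 9290 + 4487 = 13777
Net migration: Band 2 + 110 → 4321; Band 4 + 490 → 9317
→ [3536, 4321, 21164, 9317, 13777]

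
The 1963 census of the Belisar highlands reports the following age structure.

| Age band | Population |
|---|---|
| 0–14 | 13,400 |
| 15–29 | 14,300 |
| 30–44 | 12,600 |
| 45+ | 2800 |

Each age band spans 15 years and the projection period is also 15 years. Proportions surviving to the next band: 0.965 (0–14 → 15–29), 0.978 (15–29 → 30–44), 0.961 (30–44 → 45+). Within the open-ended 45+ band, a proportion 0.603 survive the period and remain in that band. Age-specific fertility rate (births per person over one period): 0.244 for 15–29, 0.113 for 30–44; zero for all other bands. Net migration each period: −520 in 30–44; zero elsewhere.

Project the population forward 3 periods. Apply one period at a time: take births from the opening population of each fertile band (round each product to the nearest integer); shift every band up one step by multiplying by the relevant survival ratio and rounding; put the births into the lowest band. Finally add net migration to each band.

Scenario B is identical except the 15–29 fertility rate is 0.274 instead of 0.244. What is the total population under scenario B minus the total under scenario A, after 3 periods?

[period 1]
Births: 14300 × 0.244 = 3489  |  12600 × 0.113 = 1424 → 4913
15–29: 13400 × 0.965 = 12931
30–44: 14300 × 0.978 = 13985
45+: 12600 × 0.961 + 2800 × 0.603 = 12109 + 1688 = 13797
Net migration: 30–44 − 520 → 13465
Population now: 0–14=4913, 15–29=12931, 30–44=13465, 45+=13797
[period 2]
Births: 12931 × 0.244 = 3155  |  13465 × 0.113 = 1522 → 4677
15–29: 4913 × 0.965 = 4741
30–44: 12931 × 0.978 = 12647
45+: 13465 × 0.961 + 13797 × 0.603 = 12940 + 8320 = 21260
Net migration: 30–44 − 520 → 12127
Population now: 0–14=4677, 15–29=4741, 30–44=12127, 45+=21260
[period 3]
Births: 4741 × 0.244 = 1157  |  12127 × 0.113 = 1370 → 2527
15–29: 4677 × 0.965 = 4513
30–44: 4741 × 0.978 = 4637
45+: 12127 × 0.961 + 21260 × 0.603 = 11654 + 12820 = 24474
Net migration: 30–44 − 520 → 4117
Population now: 0–14=2527, 15–29=4513, 30–44=4117, 45+=24474
Scenario A total after 3 periods: 35631
Scenario B projection —
[period 1]
Births: 14300 × 0.274 = 3918  |  12600 × 0.113 = 1424 → 5342
15–29: 13400 × 0.965 = 12931
30–44: 14300 × 0.978 = 13985
45+: 12600 × 0.961 + 2800 × 0.603 = 12109 + 1688 = 13797
Net migration: 30–44 − 520 → 13465
Population now: 0–14=5342, 15–29=12931, 30–44=13465, 45+=13797
[period 2]
Births: 12931 × 0.274 = 3543  |  13465 × 0.113 = 1522 → 5065
15–29: 5342 × 0.965 = 5155
30–44: 12931 × 0.978 = 12647
45+: 13465 × 0.961 + 13797 × 0.603 = 12940 + 8320 = 21260
Net migration: 30–44 − 520 → 12127
Population now: 0–14=5065, 15–29=5155, 30–44=12127, 45+=21260
[period 3]
Births: 5155 × 0.274 = 1412  |  12127 × 0.113 = 1370 → 2782
15–29: 5065 × 0.965 = 4888
30–44: 5155 × 0.978 = 5042
45+: 12127 × 0.961 + 21260 × 0.603 = 11654 + 12820 = 24474
Net migration: 30–44 − 520 → 4522
Population now: 0–14=2782, 15–29=4888, 30–44=4522, 45+=24474
Scenario B total after 3 periods: 36666
Difference B − A = 36666 − 35631 = 1035

1035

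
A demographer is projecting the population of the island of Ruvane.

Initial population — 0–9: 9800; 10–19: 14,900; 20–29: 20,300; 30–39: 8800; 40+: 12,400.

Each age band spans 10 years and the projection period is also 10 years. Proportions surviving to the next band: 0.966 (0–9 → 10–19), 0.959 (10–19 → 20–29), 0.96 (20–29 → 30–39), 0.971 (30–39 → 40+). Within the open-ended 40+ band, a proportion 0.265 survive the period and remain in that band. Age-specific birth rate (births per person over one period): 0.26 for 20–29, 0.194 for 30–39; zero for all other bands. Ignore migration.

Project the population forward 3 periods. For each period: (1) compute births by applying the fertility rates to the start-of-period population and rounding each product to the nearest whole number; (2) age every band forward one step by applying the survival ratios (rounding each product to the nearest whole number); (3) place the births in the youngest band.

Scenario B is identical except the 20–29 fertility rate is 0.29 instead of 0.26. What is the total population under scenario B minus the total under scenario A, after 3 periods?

1251

Call the groups 1 to 5, youngest first.
— Period 1 —
Births: 20300 × 0.26 = 5278  |  8800 × 0.194 = 1707 → 6985
Group 2: 9800 × 0.966 = 9467
Group 3: 14900 × 0.959 = 14289
Group 4: 20300 × 0.96 = 19488
Group 5: 8800 × 0.971 + 12400 × 0.265 = 8545 + 3286 = 11831
Population now: 0–9=6985, 10–19=9467, 20–29=14289, 30–39=19488, 40+=11831
— Period 2 —
Births: 14289 × 0.26 = 3715  |  19488 × 0.194 = 3781 → 7496
Group 2: 6985 × 0.966 = 6748
Group 3: 9467 × 0.959 = 9079
Group 4: 14289 × 0.96 = 13717
Group 5: 19488 × 0.971 + 11831 × 0.265 = 18923 + 3135 = 22058
Population now: 0–9=7496, 10–19=6748, 20–29=9079, 30–39=13717, 40+=22058
— Period 3 —
Births: 9079 × 0.26 = 2361  |  13717 × 0.194 = 2661 → 5022
Group 2: 7496 × 0.966 = 7241
Group 3: 6748 × 0.959 = 6471
Group 4: 9079 × 0.96 = 8716
Group 5: 13717 × 0.971 + 22058 × 0.265 = 13319 + 5845 = 19164
Population now: 0–9=5022, 10–19=7241, 20–29=6471, 30–39=8716, 40+=19164
Scenario A total after 3 periods: 46614
Scenario B projection —
— Period 1 —
Births: 20300 × 0.29 = 5887  |  8800 × 0.194 = 1707 → 7594
Group 2: 9800 × 0.966 = 9467
Group 3: 14900 × 0.959 = 14289
Group 4: 20300 × 0.96 = 19488
Group 5: 8800 × 0.971 + 12400 × 0.265 = 8545 + 3286 = 11831
Population now: 0–9=7594, 10–19=9467, 20–29=14289, 30–39=19488, 40+=11831
— Period 2 —
Births: 14289 × 0.29 = 4144  |  19488 × 0.194 = 3781 → 7925
Group 2: 7594 × 0.966 = 7336
Group 3: 9467 × 0.959 = 9079
Group 4: 14289 × 0.96 = 13717
Group 5: 19488 × 0.971 + 11831 × 0.265 = 18923 + 3135 = 22058
Population now: 0–9=7925, 10–19=7336, 20–29=9079, 30–39=13717, 40+=22058
— Period 3 —
Births: 9079 × 0.29 = 2633  |  13717 × 0.194 = 2661 → 5294
Group 2: 7925 × 0.966 = 7656
Group 3: 7336 × 0.959 = 7035
Group 4: 9079 × 0.96 = 8716
Group 5: 13717 × 0.971 + 22058 × 0.265 = 13319 + 5845 = 19164
Population now: 0–9=5294, 10–19=7656, 20–29=7035, 30–39=8716, 40+=19164
Scenario B total after 3 periods: 47865
Difference B − A = 47865 − 46614 = 1251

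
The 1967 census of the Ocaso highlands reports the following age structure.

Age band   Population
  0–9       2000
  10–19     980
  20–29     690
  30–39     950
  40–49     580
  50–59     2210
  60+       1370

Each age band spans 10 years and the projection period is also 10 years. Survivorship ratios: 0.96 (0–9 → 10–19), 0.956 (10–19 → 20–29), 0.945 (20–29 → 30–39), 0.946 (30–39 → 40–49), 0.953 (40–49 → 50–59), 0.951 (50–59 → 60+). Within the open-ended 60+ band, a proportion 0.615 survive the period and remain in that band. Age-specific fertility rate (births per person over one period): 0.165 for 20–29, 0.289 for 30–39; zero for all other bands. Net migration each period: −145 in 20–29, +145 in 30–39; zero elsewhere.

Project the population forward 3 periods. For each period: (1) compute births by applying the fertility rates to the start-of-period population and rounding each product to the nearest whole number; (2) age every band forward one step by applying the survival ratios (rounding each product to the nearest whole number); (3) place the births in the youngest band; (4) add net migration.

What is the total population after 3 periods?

Period 1:
Births: 690 × 0.165 = 114  |  950 × 0.289 = 275 → 389
10–19: 2000 × 0.96 = 1920
20–29: 980 × 0.956 = 937
30–39: 690 × 0.945 = 652
40–49: 950 × 0.946 = 899
50–59: 580 × 0.953 = 553
60+: 2210 × 0.951 + 1370 × 0.615 = 2102 + 843 = 2945
Net migration: 20–29 − 145 → 792; 30–39 + 145 → 797
End of period: [389, 1920, 792, 797, 899, 553, 2945]
Period 2:
Births: 792 × 0.165 = 131  |  797 × 0.289 = 230 → 361
10–19: 389 × 0.96 = 373
20–29: 1920 × 0.956 = 1836
30–39: 792 × 0.945 = 748
40–49: 797 × 0.946 = 754
50–59: 899 × 0.953 = 857
60+: 553 × 0.951 + 2945 × 0.615 = 526 + 1811 = 2337
Net migration: 20–29 − 145 → 1691; 30–39 + 145 → 893
End of period: [361, 373, 1691, 893, 754, 857, 2337]
Period 3:
Births: 1691 × 0.165 = 279  |  893 × 0.289 = 258 → 537
10–19: 361 × 0.96 = 347
20–29: 373 × 0.956 = 357
30–39: 1691 × 0.945 = 1598
40–49: 893 × 0.946 = 845
50–59: 754 × 0.953 = 719
60+: 857 × 0.951 + 2337 × 0.615 = 815 + 1437 = 2252
Net migration: 20–29 − 145 → 212; 30–39 + 145 → 1743
End of period: [537, 347, 212, 1743, 845, 719, 2252]
Total after period 3: 537 + 347 + 212 + 1743 + 845 + 719 + 2252 = 6655

6655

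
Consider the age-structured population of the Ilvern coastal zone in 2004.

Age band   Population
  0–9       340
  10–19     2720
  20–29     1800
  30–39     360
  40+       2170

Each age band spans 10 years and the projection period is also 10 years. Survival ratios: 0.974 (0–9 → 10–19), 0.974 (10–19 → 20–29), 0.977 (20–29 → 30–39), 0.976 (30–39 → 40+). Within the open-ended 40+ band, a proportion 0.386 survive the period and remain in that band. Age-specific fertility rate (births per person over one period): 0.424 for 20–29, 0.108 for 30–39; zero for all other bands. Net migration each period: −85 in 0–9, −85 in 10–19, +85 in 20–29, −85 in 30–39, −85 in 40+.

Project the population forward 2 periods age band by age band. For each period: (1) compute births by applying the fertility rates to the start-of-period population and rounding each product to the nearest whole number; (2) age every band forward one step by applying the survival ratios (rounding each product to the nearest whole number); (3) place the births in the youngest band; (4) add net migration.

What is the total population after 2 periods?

6754

After projecting period 1:
Births: 1800 * 0.424 = 763 ; 360 * 0.108 = 39 ⇒ total 802
10–19: 340 * 0.974 = 331
20–29: 2720 * 0.974 = 2649
30–39: 1800 * 0.977 = 1759
40+: 360 * 0.976 + 2170 * 0.386 = 351 + 838 = 1189
Net migration: 0–9 − 85 → 717; 10–19 − 85 → 246; 20–29 + 85 → 2734; 30–39 − 85 → 1674; 40+ − 85 → 1104
Population now: 0–9=717, 10–19=246, 20–29=2734, 30–39=1674, 40+=1104
After projecting period 2:
Births: 2734 * 0.424 = 1159 ; 1674 * 0.108 = 181 ⇒ total 1340
10–19: 717 * 0.974 = 698
20–29: 246 * 0.974 = 240
30–39: 2734 * 0.977 = 2671
40+: 1674 * 0.976 + 1104 * 0.386 = 1634 + 426 = 2060
Net migration: 0–9 − 85 → 1255; 10–19 − 85 → 613; 20–29 + 85 → 325; 30–39 − 85 → 2586; 40+ − 85 → 1975
Population now: 0–9=1255, 10–19=613, 20–29=325, 30–39=2586, 40+=1975
Total after period 2: 1255 + 613 + 325 + 2586 + 1975 = 6754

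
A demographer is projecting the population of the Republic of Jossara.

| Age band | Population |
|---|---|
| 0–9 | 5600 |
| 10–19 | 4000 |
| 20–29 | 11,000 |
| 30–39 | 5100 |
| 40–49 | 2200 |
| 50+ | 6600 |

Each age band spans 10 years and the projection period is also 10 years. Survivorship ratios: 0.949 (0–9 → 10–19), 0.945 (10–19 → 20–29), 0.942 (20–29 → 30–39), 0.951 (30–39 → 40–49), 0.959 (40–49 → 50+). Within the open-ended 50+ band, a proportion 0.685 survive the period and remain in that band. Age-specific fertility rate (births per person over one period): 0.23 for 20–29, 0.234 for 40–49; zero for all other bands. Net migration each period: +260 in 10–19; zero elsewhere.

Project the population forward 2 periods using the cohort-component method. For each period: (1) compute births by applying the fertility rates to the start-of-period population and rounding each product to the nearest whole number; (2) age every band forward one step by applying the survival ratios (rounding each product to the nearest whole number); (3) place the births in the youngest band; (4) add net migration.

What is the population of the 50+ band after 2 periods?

9193

(Bands numbered youngest = 1 to oldest = 6.)
Period 1:
Births: 11000 × 0.23 = 2530 ; 2200 × 0.234 = 515 — total 3045
Band 2: 5600 × 0.949 = 5314
Band 3: 4000 × 0.945 = 3780
Band 4: 11000 × 0.942 = 10362
Band 5: 5100 × 0.951 = 4850
Band 6: 2200 × 0.959 + 6600 × 0.685 = 2110 + 4521 = 6631
Net migration: Band 2 + 260 → 5574
Giving 3045 / 5574 / 3780 / 10362 / 4850 / 6631.
Period 2:
Births: 3780 × 0.23 = 869 ; 4850 × 0.234 = 1135 — total 2004
Band 2: 3045 × 0.949 = 2890
Band 3: 5574 × 0.945 = 5267
Band 4: 3780 × 0.942 = 3561
Band 5: 10362 × 0.951 = 9854
Band 6: 4850 × 0.959 + 6631 × 0.685 = 4651 + 4542 = 9193
Net migration: Band 2 + 260 → 3150
Giving 2004 / 3150 / 5267 / 3561 / 9854 / 9193.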